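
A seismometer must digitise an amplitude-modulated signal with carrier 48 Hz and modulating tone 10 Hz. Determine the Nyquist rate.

116 Hz

AM sidebands sit at fc ± fm = 38 Hz and 58 Hz.
Highest-frequency component: 58 Hz.
Nyquist rate = 2 × 58 Hz = 116 Hz.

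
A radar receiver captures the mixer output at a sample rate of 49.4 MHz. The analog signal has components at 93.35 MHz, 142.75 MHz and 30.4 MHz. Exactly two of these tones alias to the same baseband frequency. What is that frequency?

fs/2 = 24.7 MHz.
93.35 MHz mod fs = 43.95 MHz.
43.95 MHz > fs/2 = 24.7 MHz, folds to fs − 43.95 MHz = 5.45 MHz.
142.75 MHz mod fs = 43.95 MHz.
43.95 MHz > fs/2 = 24.7 MHz, folds to fs − 43.95 MHz = 5.45 MHz.
30.4 MHz > fs/2 = 24.7 MHz, folds to fs − 30.4 MHz = 19 MHz.
93.35 MHz and 142.75 MHz both map to 5.45 MHz.

5.45 MHz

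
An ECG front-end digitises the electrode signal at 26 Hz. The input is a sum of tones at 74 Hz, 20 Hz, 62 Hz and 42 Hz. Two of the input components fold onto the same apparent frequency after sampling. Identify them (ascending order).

42 Hz, 62 Hz

fs/2 = 13 Hz.
74 Hz mod fs = 22 Hz.
22 Hz > fs/2 = 13 Hz, folds to fs − 22 Hz = 4 Hz.
20 Hz > fs/2 = 13 Hz, folds to fs − 20 Hz = 6 Hz.
62 Hz mod fs = 10 Hz.
10 Hz ≤ fs/2 = 13 Hz, appears at 10 Hz.
42 Hz mod fs = 16 Hz.
16 Hz > fs/2 = 13 Hz, folds to fs − 16 Hz = 10 Hz.
42 Hz and 62 Hz both map to 10 Hz.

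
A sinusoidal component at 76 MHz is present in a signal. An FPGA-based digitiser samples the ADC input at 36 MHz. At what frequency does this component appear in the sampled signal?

4 MHz

76 MHz mod fs = 4 MHz.
4 MHz ≤ fs/2 = 18 MHz, appears at 4 MHz.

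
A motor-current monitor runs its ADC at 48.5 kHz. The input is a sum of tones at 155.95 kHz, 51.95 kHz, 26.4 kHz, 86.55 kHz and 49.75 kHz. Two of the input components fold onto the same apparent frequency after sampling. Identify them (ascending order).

86.55 kHz, 155.95 kHz

fs/2 = 24.25 kHz.
155.95 kHz mod fs = 10.45 kHz.
10.45 kHz ≤ fs/2 = 24.25 kHz, appears at 10.45 kHz.
51.95 kHz mod fs = 3.45 kHz.
3.45 kHz ≤ fs/2 = 24.25 kHz, appears at 3.45 kHz.
26.4 kHz > fs/2 = 24.25 kHz, folds to fs − 26.4 kHz = 22.1 kHz.
86.55 kHz mod fs = 38.05 kHz.
38.05 kHz > fs/2 = 24.25 kHz, folds to fs − 38.05 kHz = 10.45 kHz.
49.75 kHz mod fs = 1.25 kHz.
1.25 kHz ≤ fs/2 = 24.25 kHz, appears at 1.25 kHz.
86.55 kHz and 155.95 kHz both map to 10.45 kHz.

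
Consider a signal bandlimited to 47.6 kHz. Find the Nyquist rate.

Nyquist rate = 2 × 47.6 kHz = 95.2 kHz.

95.2 kHz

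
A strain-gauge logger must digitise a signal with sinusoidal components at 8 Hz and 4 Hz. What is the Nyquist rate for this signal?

16 Hz

Highest-frequency component: 8 Hz.
Nyquist rate = 2 × 8 Hz = 16 Hz.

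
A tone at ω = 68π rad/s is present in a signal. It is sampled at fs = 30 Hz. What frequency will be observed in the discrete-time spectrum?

4 Hz

ω = 68π rad/s → f = ω/(2π) = 34 Hz.
34 Hz mod fs = 4 Hz.
4 Hz ≤ fs/2 = 15 Hz, appears at 4 Hz.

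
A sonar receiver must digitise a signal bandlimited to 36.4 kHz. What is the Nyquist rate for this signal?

Nyquist rate = 2 × 36.4 kHz = 72.8 kHz.

72.8 kHz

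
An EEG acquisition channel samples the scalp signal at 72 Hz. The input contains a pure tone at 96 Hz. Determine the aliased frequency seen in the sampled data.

24 Hz

96 Hz mod fs = 24 Hz.
24 Hz ≤ fs/2 = 36 Hz, appears at 24 Hz.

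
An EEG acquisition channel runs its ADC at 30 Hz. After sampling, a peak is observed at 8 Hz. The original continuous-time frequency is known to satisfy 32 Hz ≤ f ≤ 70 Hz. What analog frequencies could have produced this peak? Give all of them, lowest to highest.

Frequencies that alias to 8 Hz are k·fs ± 8 Hz for integer k ≥ 0.
k=0: 8 Hz.
k=1: 22 Hz, 38 Hz.
k=2: 52 Hz, 68 Hz.
k=3: 82 Hz, 98 Hz.
Within [32 Hz, 70 Hz]: 38 Hz, 52 Hz, 68 Hz.

38 Hz, 52 Hz, 68 Hz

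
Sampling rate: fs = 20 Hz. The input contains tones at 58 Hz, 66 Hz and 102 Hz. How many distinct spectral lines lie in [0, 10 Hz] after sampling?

fs/2 = 10 Hz.
58 Hz mod fs = 18 Hz.
18 Hz > fs/2 = 10 Hz, folds to fs − 18 Hz = 2 Hz.
66 Hz mod fs = 6 Hz.
6 Hz ≤ fs/2 = 10 Hz, appears at 6 Hz.
102 Hz mod fs = 2 Hz.
2 Hz ≤ fs/2 = 10 Hz, appears at 2 Hz.
Distinct values: {2 Hz, 6 Hz} → 2.

2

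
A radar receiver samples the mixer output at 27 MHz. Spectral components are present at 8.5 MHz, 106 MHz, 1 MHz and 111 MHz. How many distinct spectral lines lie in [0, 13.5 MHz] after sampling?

4

fs/2 = 13.5 MHz.
8.5 MHz ≤ fs/2 = 13.5 MHz, passes unchanged.
106 MHz mod fs = 25 MHz.
25 MHz > fs/2 = 13.5 MHz, folds to fs − 25 MHz = 2 MHz.
1 MHz ≤ fs/2 = 13.5 MHz, passes unchanged.
111 MHz mod fs = 3 MHz.
3 MHz ≤ fs/2 = 13.5 MHz, appears at 3 MHz.
Distinct values: {1 MHz, 2 MHz, 3 MHz, 8.5 MHz} → 4.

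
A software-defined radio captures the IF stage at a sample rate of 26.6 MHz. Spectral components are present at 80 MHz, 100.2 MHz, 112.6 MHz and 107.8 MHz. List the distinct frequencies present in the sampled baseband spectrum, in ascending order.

fs/2 = 13.3 MHz.
80 MHz mod fs = 0.2 MHz.
0.2 MHz ≤ fs/2 = 13.3 MHz, appears at 0.2 MHz.
100.2 MHz mod fs = 20.4 MHz.
20.4 MHz > fs/2 = 13.3 MHz, folds to fs − 20.4 MHz = 6.2 MHz.
112.6 MHz mod fs = 6.2 MHz.
6.2 MHz ≤ fs/2 = 13.3 MHz, appears at 6.2 MHz.
107.8 MHz mod fs = 1.4 MHz.
1.4 MHz ≤ fs/2 = 13.3 MHz, appears at 1.4 MHz.
Distinct values: {0.2 MHz, 1.4 MHz, 6.2 MHz}.

0.2 MHz, 1.4 MHz, 6.2 MHz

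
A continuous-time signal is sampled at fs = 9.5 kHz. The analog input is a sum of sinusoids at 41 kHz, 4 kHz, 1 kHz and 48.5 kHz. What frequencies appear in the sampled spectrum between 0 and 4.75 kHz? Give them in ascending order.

1 kHz, 3 kHz, 4 kHz

fs/2 = 4.75 kHz.
41 kHz mod fs = 3 kHz.
3 kHz ≤ fs/2 = 4.75 kHz, appears at 3 kHz.
4 kHz ≤ fs/2 = 4.75 kHz, passes unchanged.
1 kHz ≤ fs/2 = 4.75 kHz, passes unchanged.
48.5 kHz mod fs = 1 kHz.
1 kHz ≤ fs/2 = 4.75 kHz, appears at 1 kHz.
Distinct values: {1 kHz, 3 kHz, 4 kHz}.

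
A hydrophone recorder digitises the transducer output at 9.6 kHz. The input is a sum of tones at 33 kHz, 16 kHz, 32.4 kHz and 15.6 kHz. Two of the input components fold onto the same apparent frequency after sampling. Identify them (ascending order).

15.6 kHz, 32.4 kHz

fs/2 = 4.8 kHz.
33 kHz mod fs = 4.2 kHz.
4.2 kHz ≤ fs/2 = 4.8 kHz, appears at 4.2 kHz.
16 kHz mod fs = 6.4 kHz.
6.4 kHz > fs/2 = 4.8 kHz, folds to fs − 6.4 kHz = 3.2 kHz.
32.4 kHz mod fs = 3.6 kHz.
3.6 kHz ≤ fs/2 = 4.8 kHz, appears at 3.6 kHz.
15.6 kHz mod fs = 6 kHz.
6 kHz > fs/2 = 4.8 kHz, folds to fs − 6 kHz = 3.6 kHz.
15.6 kHz and 32.4 kHz both map to 3.6 kHz.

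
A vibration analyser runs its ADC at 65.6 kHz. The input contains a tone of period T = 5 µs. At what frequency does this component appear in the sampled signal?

3.2 kHz

T = 5 µs → f = 1/T = 200 kHz.
200 kHz mod fs = 3.2 kHz.
3.2 kHz ≤ fs/2 = 32.8 kHz, appears at 3.2 kHz.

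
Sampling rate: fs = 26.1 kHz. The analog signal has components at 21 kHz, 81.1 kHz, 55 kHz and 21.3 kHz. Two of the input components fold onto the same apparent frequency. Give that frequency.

2.8 kHz

fs/2 = 13.05 kHz.
21 kHz > fs/2 = 13.05 kHz, folds to fs − 21 kHz = 5.1 kHz.
81.1 kHz mod fs = 2.8 kHz.
2.8 kHz ≤ fs/2 = 13.05 kHz, appears at 2.8 kHz.
55 kHz mod fs = 2.8 kHz.
2.8 kHz ≤ fs/2 = 13.05 kHz, appears at 2.8 kHz.
21.3 kHz > fs/2 = 13.05 kHz, folds to fs − 21.3 kHz = 4.8 kHz.
55 kHz and 81.1 kHz both map to 2.8 kHz.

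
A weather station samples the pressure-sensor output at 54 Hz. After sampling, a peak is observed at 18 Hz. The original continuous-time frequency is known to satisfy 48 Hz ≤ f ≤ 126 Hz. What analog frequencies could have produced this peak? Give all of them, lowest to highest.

Frequencies that alias to 18 Hz are k·fs ± 18 Hz for integer k ≥ 0.
k=0: 18 Hz.
k=1: 36 Hz, 72 Hz.
k=2: 90 Hz, 126 Hz.
k=3: 144 Hz, 180 Hz.
Within [48 Hz, 126 Hz]: 72 Hz, 90 Hz, 126 Hz.

72 Hz, 90 Hz, 126 Hz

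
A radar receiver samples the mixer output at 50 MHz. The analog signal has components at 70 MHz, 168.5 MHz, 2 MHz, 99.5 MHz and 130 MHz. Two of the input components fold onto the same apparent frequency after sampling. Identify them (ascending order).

70 MHz, 130 MHz

fs/2 = 25 MHz.
70 MHz mod fs = 20 MHz.
20 MHz ≤ fs/2 = 25 MHz, appears at 20 MHz.
168.5 MHz mod fs = 18.5 MHz.
18.5 MHz ≤ fs/2 = 25 MHz, appears at 18.5 MHz.
2 MHz ≤ fs/2 = 25 MHz, passes unchanged.
99.5 MHz mod fs = 49.5 MHz.
49.5 MHz > fs/2 = 25 MHz, folds to fs − 49.5 MHz = 0.5 MHz.
130 MHz mod fs = 30 MHz.
30 MHz > fs/2 = 25 MHz, folds to fs − 30 MHz = 20 MHz.
70 MHz and 130 MHz both map to 20 MHz.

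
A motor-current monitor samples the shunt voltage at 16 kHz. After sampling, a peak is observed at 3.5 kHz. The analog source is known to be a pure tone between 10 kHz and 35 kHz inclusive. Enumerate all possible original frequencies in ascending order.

12.5 kHz, 19.5 kHz, 28.5 kHz

Frequencies that alias to 3.5 kHz are k·fs ± 3.5 kHz for integer k ≥ 0.
k=0: 3.5 kHz.
k=1: 12.5 kHz, 19.5 kHz.
k=2: 28.5 kHz, 35.5 kHz.
k=3: 44.5 kHz, 51.5 kHz.
Within [10 kHz, 35 kHz]: 12.5 kHz, 19.5 kHz, 28.5 kHz.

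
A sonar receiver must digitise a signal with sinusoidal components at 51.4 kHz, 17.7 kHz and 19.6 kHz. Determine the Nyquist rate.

Highest-frequency component: 51.4 kHz.
Nyquist rate = 2 × 51.4 kHz = 102.8 kHz.

102.8 kHz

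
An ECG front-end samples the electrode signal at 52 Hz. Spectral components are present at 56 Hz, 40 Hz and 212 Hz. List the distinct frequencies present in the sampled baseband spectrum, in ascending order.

4 Hz, 12 Hz

fs/2 = 26 Hz.
56 Hz mod fs = 4 Hz.
4 Hz ≤ fs/2 = 26 Hz, appears at 4 Hz.
40 Hz > fs/2 = 26 Hz, folds to fs − 40 Hz = 12 Hz.
212 Hz mod fs = 4 Hz.
4 Hz ≤ fs/2 = 26 Hz, appears at 4 Hz.
Distinct values: {4 Hz, 12 Hz}.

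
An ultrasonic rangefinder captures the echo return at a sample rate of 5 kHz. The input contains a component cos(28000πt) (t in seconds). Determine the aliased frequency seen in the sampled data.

1 kHz

ω = 28000π rad/s → f = ω/(2π) = 14000 Hz = 14 kHz.
14 kHz mod fs = 4 kHz.
4 kHz > fs/2 = 2.5 kHz, folds to fs − 4 kHz = 1 kHz.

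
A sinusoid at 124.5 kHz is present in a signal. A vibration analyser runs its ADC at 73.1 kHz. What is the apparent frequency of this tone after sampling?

21.7 kHz

124.5 kHz mod fs = 51.4 kHz.
51.4 kHz > fs/2 = 36.55 kHz, folds to fs − 51.4 kHz = 21.7 kHz.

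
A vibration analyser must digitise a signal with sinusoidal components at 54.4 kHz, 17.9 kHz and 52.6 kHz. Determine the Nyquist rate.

108.8 kHz

Highest-frequency component: 54.4 kHz.
Nyquist rate = 2 × 54.4 kHz = 108.8 kHz.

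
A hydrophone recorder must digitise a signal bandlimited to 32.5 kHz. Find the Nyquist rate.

65 kHz

Nyquist rate = 2 × 32.5 kHz = 65 kHz.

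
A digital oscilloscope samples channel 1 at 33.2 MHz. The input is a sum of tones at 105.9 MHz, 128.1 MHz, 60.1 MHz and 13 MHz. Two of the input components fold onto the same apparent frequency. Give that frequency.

fs/2 = 16.6 MHz.
105.9 MHz mod fs = 6.3 MHz.
6.3 MHz ≤ fs/2 = 16.6 MHz, appears at 6.3 MHz.
128.1 MHz mod fs = 28.5 MHz.
28.5 MHz > fs/2 = 16.6 MHz, folds to fs − 28.5 MHz = 4.7 MHz.
60.1 MHz mod fs = 26.9 MHz.
26.9 MHz > fs/2 = 16.6 MHz, folds to fs − 26.9 MHz = 6.3 MHz.
13 MHz ≤ fs/2 = 16.6 MHz, passes unchanged.
60.1 MHz and 105.9 MHz both map to 6.3 MHz.

6.3 MHz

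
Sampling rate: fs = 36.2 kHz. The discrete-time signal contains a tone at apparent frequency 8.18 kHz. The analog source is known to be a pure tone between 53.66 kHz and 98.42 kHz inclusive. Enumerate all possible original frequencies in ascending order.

64.22 kHz, 80.58 kHz

Frequencies that alias to 8.18 kHz are k·fs ± 8.18 kHz for integer k ≥ 0.
k=0: 8.18 kHz.
k=1: 28.02 kHz, 44.38 kHz.
k=2: 64.22 kHz, 80.58 kHz.
k=3: 100.42 kHz, 116.78 kHz.
Within [53.66 kHz, 98.42 kHz]: 64.22 kHz, 80.58 kHz.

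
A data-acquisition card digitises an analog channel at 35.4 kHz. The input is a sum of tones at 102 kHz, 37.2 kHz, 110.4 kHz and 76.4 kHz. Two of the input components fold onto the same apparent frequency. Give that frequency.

4.2 kHz

fs/2 = 17.7 kHz.
102 kHz mod fs = 31.2 kHz.
31.2 kHz > fs/2 = 17.7 kHz, folds to fs − 31.2 kHz = 4.2 kHz.
37.2 kHz mod fs = 1.8 kHz.
1.8 kHz ≤ fs/2 = 17.7 kHz, appears at 1.8 kHz.
110.4 kHz mod fs = 4.2 kHz.
4.2 kHz ≤ fs/2 = 17.7 kHz, appears at 4.2 kHz.
76.4 kHz mod fs = 5.6 kHz.
5.6 kHz ≤ fs/2 = 17.7 kHz, appears at 5.6 kHz.
102 kHz and 110.4 kHz both map to 4.2 kHz.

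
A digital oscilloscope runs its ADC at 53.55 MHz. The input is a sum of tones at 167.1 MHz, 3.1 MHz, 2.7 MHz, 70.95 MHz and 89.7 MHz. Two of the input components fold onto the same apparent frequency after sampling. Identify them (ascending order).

fs/2 = 26.775 MHz.
167.1 MHz mod fs = 6.45 MHz.
6.45 MHz ≤ fs/2 = 26.775 MHz, appears at 6.45 MHz.
3.1 MHz ≤ fs/2 = 26.775 MHz, passes unchanged.
2.7 MHz ≤ fs/2 = 26.775 MHz, passes unchanged.
70.95 MHz mod fs = 17.4 MHz.
17.4 MHz ≤ fs/2 = 26.775 MHz, appears at 17.4 MHz.
89.7 MHz mod fs = 36.15 MHz.
36.15 MHz > fs/2 = 26.775 MHz, folds to fs − 36.15 MHz = 17.4 MHz.
70.95 MHz and 89.7 MHz both map to 17.4 MHz.

70.95 MHz, 89.7 MHz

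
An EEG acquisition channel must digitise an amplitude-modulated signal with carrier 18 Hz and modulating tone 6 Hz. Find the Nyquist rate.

AM sidebands sit at fc ± fm = 12 Hz and 24 Hz.
Highest-frequency component: 24 Hz.
Nyquist rate = 2 × 24 Hz = 48 Hz.

48 Hz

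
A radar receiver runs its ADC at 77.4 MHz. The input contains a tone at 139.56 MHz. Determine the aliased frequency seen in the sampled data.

15.24 MHz

139.56 MHz mod fs = 62.16 MHz.
62.16 MHz > fs/2 = 38.7 MHz, folds to fs − 62.16 MHz = 15.24 MHz.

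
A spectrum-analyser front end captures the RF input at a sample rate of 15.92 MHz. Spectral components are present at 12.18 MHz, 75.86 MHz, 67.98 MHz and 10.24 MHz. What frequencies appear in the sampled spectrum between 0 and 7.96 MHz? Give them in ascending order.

3.74 MHz, 4.3 MHz, 5.68 MHz

fs/2 = 7.96 MHz.
12.18 MHz > fs/2 = 7.96 MHz, folds to fs − 12.18 MHz = 3.74 MHz.
75.86 MHz mod fs = 12.18 MHz.
12.18 MHz > fs/2 = 7.96 MHz, folds to fs − 12.18 MHz = 3.74 MHz.
67.98 MHz mod fs = 4.3 MHz.
4.3 MHz ≤ fs/2 = 7.96 MHz, appears at 4.3 MHz.
10.24 MHz > fs/2 = 7.96 MHz, folds to fs − 10.24 MHz = 5.68 MHz.
Distinct values: {3.74 MHz, 4.3 MHz, 5.68 MHz}.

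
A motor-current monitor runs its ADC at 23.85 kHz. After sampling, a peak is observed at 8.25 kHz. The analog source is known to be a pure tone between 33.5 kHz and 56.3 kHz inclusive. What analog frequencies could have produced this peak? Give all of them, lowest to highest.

Frequencies that alias to 8.25 kHz are k·fs ± 8.25 kHz for integer k ≥ 0.
k=0: 8.25 kHz.
k=1: 15.6 kHz, 32.1 kHz.
k=2: 39.45 kHz, 55.95 kHz.
k=3: 63.3 kHz, 79.8 kHz.
Within [33.5 kHz, 56.3 kHz]: 39.45 kHz, 55.95 kHz.

39.45 kHz, 55.95 kHz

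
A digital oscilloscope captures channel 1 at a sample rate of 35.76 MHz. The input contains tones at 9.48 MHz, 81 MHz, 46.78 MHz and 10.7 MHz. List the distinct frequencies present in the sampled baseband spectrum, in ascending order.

9.48 MHz, 10.7 MHz, 11.02 MHz

fs/2 = 17.88 MHz.
9.48 MHz ≤ fs/2 = 17.88 MHz, passes unchanged.
81 MHz mod fs = 9.48 MHz.
9.48 MHz ≤ fs/2 = 17.88 MHz, appears at 9.48 MHz.
46.78 MHz mod fs = 11.02 MHz.
11.02 MHz ≤ fs/2 = 17.88 MHz, appears at 11.02 MHz.
10.7 MHz ≤ fs/2 = 17.88 MHz, passes unchanged.
Distinct values: {9.48 MHz, 10.7 MHz, 11.02 MHz}.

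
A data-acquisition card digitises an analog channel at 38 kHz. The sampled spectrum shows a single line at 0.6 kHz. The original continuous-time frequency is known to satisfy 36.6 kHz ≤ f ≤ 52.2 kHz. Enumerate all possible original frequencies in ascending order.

37.4 kHz, 38.6 kHz

Frequencies that alias to 0.6 kHz are k·fs ± 0.6 kHz for integer k ≥ 0.
k=0: 0.6 kHz.
k=1: 37.4 kHz, 38.6 kHz.
k=2: 75.4 kHz, 76.6 kHz.
Within [36.6 kHz, 52.2 kHz]: 37.4 kHz, 38.6 kHz.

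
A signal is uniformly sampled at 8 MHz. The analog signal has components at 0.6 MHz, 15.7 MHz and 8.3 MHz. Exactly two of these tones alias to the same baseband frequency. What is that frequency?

fs/2 = 4 MHz.
0.6 MHz ≤ fs/2 = 4 MHz, passes unchanged.
15.7 MHz mod fs = 7.7 MHz.
7.7 MHz > fs/2 = 4 MHz, folds to fs − 7.7 MHz = 0.3 MHz.
8.3 MHz mod fs = 0.3 MHz.
0.3 MHz ≤ fs/2 = 4 MHz, appears at 0.3 MHz.
8.3 MHz and 15.7 MHz both map to 0.3 MHz.

0.3 MHz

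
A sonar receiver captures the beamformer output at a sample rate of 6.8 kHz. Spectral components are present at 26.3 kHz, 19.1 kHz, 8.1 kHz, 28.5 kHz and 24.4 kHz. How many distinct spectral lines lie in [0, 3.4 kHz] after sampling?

3

fs/2 = 3.4 kHz.
26.3 kHz mod fs = 5.9 kHz.
5.9 kHz > fs/2 = 3.4 kHz, folds to fs − 5.9 kHz = 0.9 kHz.
19.1 kHz mod fs = 5.5 kHz.
5.5 kHz > fs/2 = 3.4 kHz, folds to fs − 5.5 kHz = 1.3 kHz.
8.1 kHz mod fs = 1.3 kHz.
1.3 kHz ≤ fs/2 = 3.4 kHz, appears at 1.3 kHz.
28.5 kHz mod fs = 1.3 kHz.
1.3 kHz ≤ fs/2 = 3.4 kHz, appears at 1.3 kHz.
24.4 kHz mod fs = 4 kHz.
4 kHz > fs/2 = 3.4 kHz, folds to fs − 4 kHz = 2.8 kHz.
Distinct values: {0.9 kHz, 1.3 kHz, 2.8 kHz} → 3.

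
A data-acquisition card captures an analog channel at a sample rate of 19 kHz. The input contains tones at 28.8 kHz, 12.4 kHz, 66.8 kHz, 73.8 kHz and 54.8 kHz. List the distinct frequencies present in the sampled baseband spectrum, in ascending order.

2.2 kHz, 6.6 kHz, 9.2 kHz

fs/2 = 9.5 kHz.
28.8 kHz mod fs = 9.8 kHz.
9.8 kHz > fs/2 = 9.5 kHz, folds to fs − 9.8 kHz = 9.2 kHz.
12.4 kHz > fs/2 = 9.5 kHz, folds to fs − 12.4 kHz = 6.6 kHz.
66.8 kHz mod fs = 9.8 kHz.
9.8 kHz > fs/2 = 9.5 kHz, folds to fs − 9.8 kHz = 9.2 kHz.
73.8 kHz mod fs = 16.8 kHz.
16.8 kHz > fs/2 = 9.5 kHz, folds to fs − 16.8 kHz = 2.2 kHz.
54.8 kHz mod fs = 16.8 kHz.
16.8 kHz > fs/2 = 9.5 kHz, folds to fs − 16.8 kHz = 2.2 kHz.
Distinct values: {2.2 kHz, 6.6 kHz, 9.2 kHz}.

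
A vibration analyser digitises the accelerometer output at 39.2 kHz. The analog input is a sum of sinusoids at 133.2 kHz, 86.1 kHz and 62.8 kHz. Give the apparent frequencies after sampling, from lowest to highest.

7.7 kHz, 15.6 kHz

fs/2 = 19.6 kHz.
133.2 kHz mod fs = 15.6 kHz.
15.6 kHz ≤ fs/2 = 19.6 kHz, appears at 15.6 kHz.
86.1 kHz mod fs = 7.7 kHz.
7.7 kHz ≤ fs/2 = 19.6 kHz, appears at 7.7 kHz.
62.8 kHz mod fs = 23.6 kHz.
23.6 kHz > fs/2 = 19.6 kHz, folds to fs − 23.6 kHz = 15.6 kHz.
Distinct values: {7.7 kHz, 15.6 kHz}.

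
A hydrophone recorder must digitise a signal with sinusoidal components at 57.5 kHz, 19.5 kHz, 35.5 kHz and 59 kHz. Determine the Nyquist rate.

Highest-frequency component: 59 kHz.
Nyquist rate = 2 × 59 kHz = 118 kHz.

118 kHz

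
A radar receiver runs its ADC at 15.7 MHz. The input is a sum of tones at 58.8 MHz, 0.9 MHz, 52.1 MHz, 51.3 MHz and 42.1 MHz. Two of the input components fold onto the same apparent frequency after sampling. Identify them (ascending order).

42.1 MHz, 52.1 MHz

fs/2 = 7.85 MHz.
58.8 MHz mod fs = 11.7 MHz.
11.7 MHz > fs/2 = 7.85 MHz, folds to fs − 11.7 MHz = 4 MHz.
0.9 MHz ≤ fs/2 = 7.85 MHz, passes unchanged.
52.1 MHz mod fs = 5 MHz.
5 MHz ≤ fs/2 = 7.85 MHz, appears at 5 MHz.
51.3 MHz mod fs = 4.2 MHz.
4.2 MHz ≤ fs/2 = 7.85 MHz, appears at 4.2 MHz.
42.1 MHz mod fs = 10.7 MHz.
10.7 MHz > fs/2 = 7.85 MHz, folds to fs − 10.7 MHz = 5 MHz.
42.1 MHz and 52.1 MHz both map to 5 MHz.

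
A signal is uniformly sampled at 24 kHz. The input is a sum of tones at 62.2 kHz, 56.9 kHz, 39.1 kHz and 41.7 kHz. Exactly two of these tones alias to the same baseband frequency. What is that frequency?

8.9 kHz

fs/2 = 12 kHz.
62.2 kHz mod fs = 14.2 kHz.
14.2 kHz > fs/2 = 12 kHz, folds to fs − 14.2 kHz = 9.8 kHz.
56.9 kHz mod fs = 8.9 kHz.
8.9 kHz ≤ fs/2 = 12 kHz, appears at 8.9 kHz.
39.1 kHz mod fs = 15.1 kHz.
15.1 kHz > fs/2 = 12 kHz, folds to fs − 15.1 kHz = 8.9 kHz.
41.7 kHz mod fs = 17.7 kHz.
17.7 kHz > fs/2 = 12 kHz, folds to fs − 17.7 kHz = 6.3 kHz.
39.1 kHz and 56.9 kHz both map to 8.9 kHz.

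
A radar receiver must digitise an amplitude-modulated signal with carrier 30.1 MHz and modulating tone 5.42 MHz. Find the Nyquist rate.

AM sidebands sit at fc ± fm = 24.68 MHz and 35.52 MHz.
Highest-frequency component: 35.52 MHz.
Nyquist rate = 2 × 35.52 MHz = 71.04 MHz.

71.04 MHz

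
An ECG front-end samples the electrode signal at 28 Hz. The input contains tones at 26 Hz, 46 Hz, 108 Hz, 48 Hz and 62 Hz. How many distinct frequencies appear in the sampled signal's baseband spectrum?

5

fs/2 = 14 Hz.
26 Hz > fs/2 = 14 Hz, folds to fs − 26 Hz = 2 Hz.
46 Hz mod fs = 18 Hz.
18 Hz > fs/2 = 14 Hz, folds to fs − 18 Hz = 10 Hz.
108 Hz mod fs = 24 Hz.
24 Hz > fs/2 = 14 Hz, folds to fs − 24 Hz = 4 Hz.
48 Hz mod fs = 20 Hz.
20 Hz > fs/2 = 14 Hz, folds to fs − 20 Hz = 8 Hz.
62 Hz mod fs = 6 Hz.
6 Hz ≤ fs/2 = 14 Hz, appears at 6 Hz.
Distinct values: {2 Hz, 4 Hz, 6 Hz, 8 Hz, 10 Hz} → 5.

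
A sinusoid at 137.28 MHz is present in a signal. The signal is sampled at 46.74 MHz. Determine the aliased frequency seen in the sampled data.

2.94 MHz

137.28 MHz mod fs = 43.8 MHz.
43.8 MHz > fs/2 = 23.37 MHz, folds to fs − 43.8 MHz = 2.94 MHz.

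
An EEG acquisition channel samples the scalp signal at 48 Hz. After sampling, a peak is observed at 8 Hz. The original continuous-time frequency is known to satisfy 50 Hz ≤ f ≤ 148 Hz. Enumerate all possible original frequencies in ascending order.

Frequencies that alias to 8 Hz are k·fs ± 8 Hz for integer k ≥ 0.
k=0: 8 Hz.
k=1: 40 Hz, 56 Hz.
k=2: 88 Hz, 104 Hz.
k=3: 136 Hz, 152 Hz.
k=4: 184 Hz, 200 Hz.
Within [50 Hz, 148 Hz]: 56 Hz, 88 Hz, 104 Hz, 136 Hz.

56 Hz, 88 Hz, 104 Hz, 136 Hz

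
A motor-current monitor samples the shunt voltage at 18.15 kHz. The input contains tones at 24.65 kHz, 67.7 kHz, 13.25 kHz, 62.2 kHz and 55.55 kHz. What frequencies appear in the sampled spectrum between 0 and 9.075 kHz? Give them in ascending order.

1.1 kHz, 4.9 kHz, 6.5 kHz, 7.75 kHz

fs/2 = 9.075 kHz.
24.65 kHz mod fs = 6.5 kHz.
6.5 kHz ≤ fs/2 = 9.075 kHz, appears at 6.5 kHz.
67.7 kHz mod fs = 13.25 kHz.
13.25 kHz > fs/2 = 9.075 kHz, folds to fs − 13.25 kHz = 4.9 kHz.
13.25 kHz > fs/2 = 9.075 kHz, folds to fs − 13.25 kHz = 4.9 kHz.
62.2 kHz mod fs = 7.75 kHz.
7.75 kHz ≤ fs/2 = 9.075 kHz, appears at 7.75 kHz.
55.55 kHz mod fs = 1.1 kHz.
1.1 kHz ≤ fs/2 = 9.075 kHz, appears at 1.1 kHz.
Distinct values: {1.1 kHz, 4.9 kHz, 6.5 kHz, 7.75 kHz}.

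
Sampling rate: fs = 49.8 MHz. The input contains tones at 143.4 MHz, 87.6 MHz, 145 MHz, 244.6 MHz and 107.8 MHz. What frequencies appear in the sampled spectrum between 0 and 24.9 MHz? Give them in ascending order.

fs/2 = 24.9 MHz.
143.4 MHz mod fs = 43.8 MHz.
43.8 MHz > fs/2 = 24.9 MHz, folds to fs − 43.8 MHz = 6 MHz.
87.6 MHz mod fs = 37.8 MHz.
37.8 MHz > fs/2 = 24.9 MHz, folds to fs − 37.8 MHz = 12 MHz.
145 MHz mod fs = 45.4 MHz.
45.4 MHz > fs/2 = 24.9 MHz, folds to fs − 45.4 MHz = 4.4 MHz.
244.6 MHz mod fs = 45.4 MHz.
45.4 MHz > fs/2 = 24.9 MHz, folds to fs − 45.4 MHz = 4.4 MHz.
107.8 MHz mod fs = 8.2 MHz.
8.2 MHz ≤ fs/2 = 24.9 MHz, appears at 8.2 MHz.
Distinct values: {4.4 MHz, 6 MHz, 8.2 MHz, 12 MHz}.

4.4 MHz, 6 MHz, 8.2 MHz, 12 MHz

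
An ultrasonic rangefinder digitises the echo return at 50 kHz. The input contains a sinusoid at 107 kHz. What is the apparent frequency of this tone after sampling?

7 kHz

107 kHz mod fs = 7 kHz.
7 kHz ≤ fs/2 = 25 kHz, appears at 7 kHz.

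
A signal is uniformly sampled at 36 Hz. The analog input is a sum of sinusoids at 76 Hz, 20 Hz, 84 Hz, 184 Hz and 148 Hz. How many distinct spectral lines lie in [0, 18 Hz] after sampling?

fs/2 = 18 Hz.
76 Hz mod fs = 4 Hz.
4 Hz ≤ fs/2 = 18 Hz, appears at 4 Hz.
20 Hz > fs/2 = 18 Hz, folds to fs − 20 Hz = 16 Hz.
84 Hz mod fs = 12 Hz.
12 Hz ≤ fs/2 = 18 Hz, appears at 12 Hz.
184 Hz mod fs = 4 Hz.
4 Hz ≤ fs/2 = 18 Hz, appears at 4 Hz.
148 Hz mod fs = 4 Hz.
4 Hz ≤ fs/2 = 18 Hz, appears at 4 Hz.
Distinct values: {4 Hz, 12 Hz, 16 Hz} → 3.

3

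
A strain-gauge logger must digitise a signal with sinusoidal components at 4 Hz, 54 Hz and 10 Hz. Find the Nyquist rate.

Highest-frequency component: 54 Hz.
Nyquist rate = 2 × 54 Hz = 108 Hz.

108 Hz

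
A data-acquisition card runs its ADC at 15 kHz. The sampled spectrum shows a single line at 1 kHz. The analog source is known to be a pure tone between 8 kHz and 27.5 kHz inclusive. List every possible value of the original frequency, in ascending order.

Frequencies that alias to 1 kHz are k·fs ± 1 kHz for integer k ≥ 0.
k=0: 1 kHz.
k=1: 14 kHz, 16 kHz.
k=2: 29 kHz, 31 kHz.
Within [8 kHz, 27.5 kHz]: 14 kHz, 16 kHz.

14 kHz, 16 kHz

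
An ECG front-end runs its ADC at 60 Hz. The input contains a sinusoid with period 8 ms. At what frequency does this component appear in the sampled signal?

5 Hz

T = 8 ms → f = 1/T = 125 Hz.
125 Hz mod fs = 5 Hz.
5 Hz ≤ fs/2 = 30 Hz, appears at 5 Hz.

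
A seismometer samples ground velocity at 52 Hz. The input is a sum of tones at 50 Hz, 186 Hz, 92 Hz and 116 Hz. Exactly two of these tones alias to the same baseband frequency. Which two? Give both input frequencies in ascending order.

fs/2 = 26 Hz.
50 Hz > fs/2 = 26 Hz, folds to fs − 50 Hz = 2 Hz.
186 Hz mod fs = 30 Hz.
30 Hz > fs/2 = 26 Hz, folds to fs − 30 Hz = 22 Hz.
92 Hz mod fs = 40 Hz.
40 Hz > fs/2 = 26 Hz, folds to fs − 40 Hz = 12 Hz.
116 Hz mod fs = 12 Hz.
12 Hz ≤ fs/2 = 26 Hz, appears at 12 Hz.
92 Hz and 116 Hz both map to 12 Hz.

92 Hz, 116 Hz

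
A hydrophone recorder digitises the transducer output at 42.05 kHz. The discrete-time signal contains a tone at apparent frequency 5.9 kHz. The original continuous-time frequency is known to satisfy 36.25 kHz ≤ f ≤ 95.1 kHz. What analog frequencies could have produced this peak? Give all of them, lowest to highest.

47.95 kHz, 78.2 kHz, 90 kHz

Frequencies that alias to 5.9 kHz are k·fs ± 5.9 kHz for integer k ≥ 0.
k=0: 5.9 kHz.
k=1: 36.15 kHz, 47.95 kHz.
k=2: 78.2 kHz, 90 kHz.
k=3: 120.25 kHz, 132.05 kHz.
Within [36.25 kHz, 95.1 kHz]: 47.95 kHz, 78.2 kHz, 90 kHz.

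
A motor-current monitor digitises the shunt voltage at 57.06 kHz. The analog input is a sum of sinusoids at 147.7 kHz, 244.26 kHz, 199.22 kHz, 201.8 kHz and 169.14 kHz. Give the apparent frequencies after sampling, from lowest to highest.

fs/2 = 28.53 kHz.
147.7 kHz mod fs = 33.58 kHz.
33.58 kHz > fs/2 = 28.53 kHz, folds to fs − 33.58 kHz = 23.48 kHz.
244.26 kHz mod fs = 16.02 kHz.
16.02 kHz ≤ fs/2 = 28.53 kHz, appears at 16.02 kHz.
199.22 kHz mod fs = 28.04 kHz.
28.04 kHz ≤ fs/2 = 28.53 kHz, appears at 28.04 kHz.
201.8 kHz mod fs = 30.62 kHz.
30.62 kHz > fs/2 = 28.53 kHz, folds to fs − 30.62 kHz = 26.44 kHz.
169.14 kHz mod fs = 55.02 kHz.
55.02 kHz > fs/2 = 28.53 kHz, folds to fs − 55.02 kHz = 2.04 kHz.
Distinct values: {2.04 kHz, 16.02 kHz, 23.48 kHz, 26.44 kHz, 28.04 kHz}.

2.04 kHz, 16.02 kHz, 23.48 kHz, 26.44 kHz, 28.04 kHz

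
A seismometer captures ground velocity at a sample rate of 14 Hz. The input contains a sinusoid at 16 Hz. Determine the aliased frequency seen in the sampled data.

16 Hz mod fs = 2 Hz.
2 Hz ≤ fs/2 = 7 Hz, appears at 2 Hz.

2 Hz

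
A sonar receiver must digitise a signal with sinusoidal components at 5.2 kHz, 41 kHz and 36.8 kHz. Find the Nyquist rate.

82 kHz

Highest-frequency component: 41 kHz.
Nyquist rate = 2 × 41 kHz = 82 kHz.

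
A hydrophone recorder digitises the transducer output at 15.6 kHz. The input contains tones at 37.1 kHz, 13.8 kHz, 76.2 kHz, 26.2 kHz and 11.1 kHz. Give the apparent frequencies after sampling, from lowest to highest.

fs/2 = 7.8 kHz.
37.1 kHz mod fs = 5.9 kHz.
5.9 kHz ≤ fs/2 = 7.8 kHz, appears at 5.9 kHz.
13.8 kHz > fs/2 = 7.8 kHz, folds to fs − 13.8 kHz = 1.8 kHz.
76.2 kHz mod fs = 13.8 kHz.
13.8 kHz > fs/2 = 7.8 kHz, folds to fs − 13.8 kHz = 1.8 kHz.
26.2 kHz mod fs = 10.6 kHz.
10.6 kHz > fs/2 = 7.8 kHz, folds to fs − 10.6 kHz = 5 kHz.
11.1 kHz > fs/2 = 7.8 kHz, folds to fs − 11.1 kHz = 4.5 kHz.
Distinct values: {1.8 kHz, 4.5 kHz, 5 kHz, 5.9 kHz}.

1.8 kHz, 4.5 kHz, 5 kHz, 5.9 kHz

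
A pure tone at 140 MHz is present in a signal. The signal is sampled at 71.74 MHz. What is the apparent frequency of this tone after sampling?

140 MHz mod fs = 68.26 MHz.
68.26 MHz > fs/2 = 35.87 MHz, folds to fs − 68.26 MHz = 3.48 MHz.

3.48 MHz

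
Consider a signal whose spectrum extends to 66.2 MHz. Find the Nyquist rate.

132.4 MHz

Nyquist rate = 2 × 66.2 MHz = 132.4 MHz.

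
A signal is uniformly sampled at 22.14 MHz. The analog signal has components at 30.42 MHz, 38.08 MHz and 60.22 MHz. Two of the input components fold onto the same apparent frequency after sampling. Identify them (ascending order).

38.08 MHz, 60.22 MHz

fs/2 = 11.07 MHz.
30.42 MHz mod fs = 8.28 MHz.
8.28 MHz ≤ fs/2 = 11.07 MHz, appears at 8.28 MHz.
38.08 MHz mod fs = 15.94 MHz.
15.94 MHz > fs/2 = 11.07 MHz, folds to fs − 15.94 MHz = 6.2 MHz.
60.22 MHz mod fs = 15.94 MHz.
15.94 MHz > fs/2 = 11.07 MHz, folds to fs − 15.94 MHz = 6.2 MHz.
38.08 MHz and 60.22 MHz both map to 6.2 MHz.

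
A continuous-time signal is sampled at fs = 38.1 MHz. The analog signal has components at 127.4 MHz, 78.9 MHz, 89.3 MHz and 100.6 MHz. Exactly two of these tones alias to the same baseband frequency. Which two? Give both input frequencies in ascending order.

fs/2 = 19.05 MHz.
127.4 MHz mod fs = 13.1 MHz.
13.1 MHz ≤ fs/2 = 19.05 MHz, appears at 13.1 MHz.
78.9 MHz mod fs = 2.7 MHz.
2.7 MHz ≤ fs/2 = 19.05 MHz, appears at 2.7 MHz.
89.3 MHz mod fs = 13.1 MHz.
13.1 MHz ≤ fs/2 = 19.05 MHz, appears at 13.1 MHz.
100.6 MHz mod fs = 24.4 MHz.
24.4 MHz > fs/2 = 19.05 MHz, folds to fs − 24.4 MHz = 13.7 MHz.
89.3 MHz and 127.4 MHz both map to 13.1 MHz.

89.3 MHz, 127.4 MHz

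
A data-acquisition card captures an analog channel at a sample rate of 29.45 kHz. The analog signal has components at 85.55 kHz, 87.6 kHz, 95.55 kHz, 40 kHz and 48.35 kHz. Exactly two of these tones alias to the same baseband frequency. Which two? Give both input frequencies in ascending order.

fs/2 = 14.725 kHz.
85.55 kHz mod fs = 26.65 kHz.
26.65 kHz > fs/2 = 14.725 kHz, folds to fs − 26.65 kHz = 2.8 kHz.
87.6 kHz mod fs = 28.7 kHz.
28.7 kHz > fs/2 = 14.725 kHz, folds to fs − 28.7 kHz = 0.75 kHz.
95.55 kHz mod fs = 7.2 kHz.
7.2 kHz ≤ fs/2 = 14.725 kHz, appears at 7.2 kHz.
40 kHz mod fs = 10.55 kHz.
10.55 kHz ≤ fs/2 = 14.725 kHz, appears at 10.55 kHz.
48.35 kHz mod fs = 18.9 kHz.
18.9 kHz > fs/2 = 14.725 kHz, folds to fs − 18.9 kHz = 10.55 kHz.
40 kHz and 48.35 kHz both map to 10.55 kHz.

40 kHz, 48.35 kHz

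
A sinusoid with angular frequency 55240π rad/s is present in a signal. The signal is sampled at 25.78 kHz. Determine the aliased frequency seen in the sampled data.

1.84 kHz

ω = 55240π rad/s → f = ω/(2π) = 27620 Hz = 27.62 kHz.
27.62 kHz mod fs = 1.84 kHz.
1.84 kHz ≤ fs/2 = 12.89 kHz, appears at 1.84 kHz.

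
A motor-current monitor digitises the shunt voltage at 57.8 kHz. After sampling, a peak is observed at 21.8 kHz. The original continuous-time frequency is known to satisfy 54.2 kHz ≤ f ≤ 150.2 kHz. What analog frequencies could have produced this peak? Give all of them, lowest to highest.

79.6 kHz, 93.8 kHz, 137.4 kHz

Frequencies that alias to 21.8 kHz are k·fs ± 21.8 kHz for integer k ≥ 0.
k=0: 21.8 kHz.
k=1: 36 kHz, 79.6 kHz.
k=2: 93.8 kHz, 137.4 kHz.
k=3: 151.6 kHz, 195.2 kHz.
Within [54.2 kHz, 150.2 kHz]: 79.6 kHz, 93.8 kHz, 137.4 kHz.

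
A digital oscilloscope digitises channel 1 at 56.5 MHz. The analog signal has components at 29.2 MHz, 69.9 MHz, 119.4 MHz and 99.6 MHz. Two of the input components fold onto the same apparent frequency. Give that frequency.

13.4 MHz

fs/2 = 28.25 MHz.
29.2 MHz > fs/2 = 28.25 MHz, folds to fs − 29.2 MHz = 27.3 MHz.
69.9 MHz mod fs = 13.4 MHz.
13.4 MHz ≤ fs/2 = 28.25 MHz, appears at 13.4 MHz.
119.4 MHz mod fs = 6.4 MHz.
6.4 MHz ≤ fs/2 = 28.25 MHz, appears at 6.4 MHz.
99.6 MHz mod fs = 43.1 MHz.
43.1 MHz > fs/2 = 28.25 MHz, folds to fs − 43.1 MHz = 13.4 MHz.
69.9 MHz and 99.6 MHz both map to 13.4 MHz.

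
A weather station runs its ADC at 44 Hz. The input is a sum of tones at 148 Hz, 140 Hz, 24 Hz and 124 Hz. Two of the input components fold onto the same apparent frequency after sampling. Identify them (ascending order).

fs/2 = 22 Hz.
148 Hz mod fs = 16 Hz.
16 Hz ≤ fs/2 = 22 Hz, appears at 16 Hz.
140 Hz mod fs = 8 Hz.
8 Hz ≤ fs/2 = 22 Hz, appears at 8 Hz.
24 Hz > fs/2 = 22 Hz, folds to fs − 24 Hz = 20 Hz.
124 Hz mod fs = 36 Hz.
36 Hz > fs/2 = 22 Hz, folds to fs − 36 Hz = 8 Hz.
124 Hz and 140 Hz both map to 8 Hz.

124 Hz, 140 Hz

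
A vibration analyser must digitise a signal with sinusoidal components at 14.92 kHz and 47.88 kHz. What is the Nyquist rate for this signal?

95.76 kHz

Highest-frequency component: 47.88 kHz.
Nyquist rate = 2 × 47.88 kHz = 95.76 kHz.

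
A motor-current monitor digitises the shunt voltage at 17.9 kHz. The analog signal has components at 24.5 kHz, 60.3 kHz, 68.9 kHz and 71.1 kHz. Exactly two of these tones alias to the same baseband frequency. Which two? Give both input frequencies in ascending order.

24.5 kHz, 60.3 kHz

fs/2 = 8.95 kHz.
24.5 kHz mod fs = 6.6 kHz.
6.6 kHz ≤ fs/2 = 8.95 kHz, appears at 6.6 kHz.
60.3 kHz mod fs = 6.6 kHz.
6.6 kHz ≤ fs/2 = 8.95 kHz, appears at 6.6 kHz.
68.9 kHz mod fs = 15.2 kHz.
15.2 kHz > fs/2 = 8.95 kHz, folds to fs − 15.2 kHz = 2.7 kHz.
71.1 kHz mod fs = 17.4 kHz.
17.4 kHz > fs/2 = 8.95 kHz, folds to fs − 17.4 kHz = 0.5 kHz.
24.5 kHz and 60.3 kHz both map to 6.6 kHz.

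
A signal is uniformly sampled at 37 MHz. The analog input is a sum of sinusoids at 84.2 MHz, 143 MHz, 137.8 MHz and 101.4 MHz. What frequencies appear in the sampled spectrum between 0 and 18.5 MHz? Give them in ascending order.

fs/2 = 18.5 MHz.
84.2 MHz mod fs = 10.2 MHz.
10.2 MHz ≤ fs/2 = 18.5 MHz, appears at 10.2 MHz.
143 MHz mod fs = 32 MHz.
32 MHz > fs/2 = 18.5 MHz, folds to fs − 32 MHz = 5 MHz.
137.8 MHz mod fs = 26.8 MHz.
26.8 MHz > fs/2 = 18.5 MHz, folds to fs − 26.8 MHz = 10.2 MHz.
101.4 MHz mod fs = 27.4 MHz.
27.4 MHz > fs/2 = 18.5 MHz, folds to fs − 27.4 MHz = 9.6 MHz.
Distinct values: {5 MHz, 9.6 MHz, 10.2 MHz}.

5 MHz, 9.6 MHz, 10.2 MHz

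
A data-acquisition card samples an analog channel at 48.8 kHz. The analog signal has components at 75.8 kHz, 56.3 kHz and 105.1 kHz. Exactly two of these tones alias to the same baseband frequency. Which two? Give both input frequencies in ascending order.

fs/2 = 24.4 kHz.
75.8 kHz mod fs = 27 kHz.
27 kHz > fs/2 = 24.4 kHz, folds to fs − 27 kHz = 21.8 kHz.
56.3 kHz mod fs = 7.5 kHz.
7.5 kHz ≤ fs/2 = 24.4 kHz, appears at 7.5 kHz.
105.1 kHz mod fs = 7.5 kHz.
7.5 kHz ≤ fs/2 = 24.4 kHz, appears at 7.5 kHz.
56.3 kHz and 105.1 kHz both map to 7.5 kHz.

56.3 kHz, 105.1 kHz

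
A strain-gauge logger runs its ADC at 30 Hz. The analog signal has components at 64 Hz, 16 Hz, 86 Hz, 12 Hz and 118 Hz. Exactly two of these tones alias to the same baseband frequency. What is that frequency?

fs/2 = 15 Hz.
64 Hz mod fs = 4 Hz.
4 Hz ≤ fs/2 = 15 Hz, appears at 4 Hz.
16 Hz > fs/2 = 15 Hz, folds to fs − 16 Hz = 14 Hz.
86 Hz mod fs = 26 Hz.
26 Hz > fs/2 = 15 Hz, folds to fs − 26 Hz = 4 Hz.
12 Hz ≤ fs/2 = 15 Hz, passes unchanged.
118 Hz mod fs = 28 Hz.
28 Hz > fs/2 = 15 Hz, folds to fs − 28 Hz = 2 Hz.
64 Hz and 86 Hz both map to 4 Hz.

4 Hz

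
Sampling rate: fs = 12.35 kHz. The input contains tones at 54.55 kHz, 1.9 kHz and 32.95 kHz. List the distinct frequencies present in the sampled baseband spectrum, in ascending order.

fs/2 = 6.175 kHz.
54.55 kHz mod fs = 5.15 kHz.
5.15 kHz ≤ fs/2 = 6.175 kHz, appears at 5.15 kHz.
1.9 kHz ≤ fs/2 = 6.175 kHz, passes unchanged.
32.95 kHz mod fs = 8.25 kHz.
8.25 kHz > fs/2 = 6.175 kHz, folds to fs − 8.25 kHz = 4.1 kHz.
Distinct values: {1.9 kHz, 4.1 kHz, 5.15 kHz}.

1.9 kHz, 4.1 kHz, 5.15 kHz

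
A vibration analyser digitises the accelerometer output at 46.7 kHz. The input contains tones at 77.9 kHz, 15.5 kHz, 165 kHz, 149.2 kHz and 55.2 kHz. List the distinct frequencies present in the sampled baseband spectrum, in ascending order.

fs/2 = 23.35 kHz.
77.9 kHz mod fs = 31.2 kHz.
31.2 kHz > fs/2 = 23.35 kHz, folds to fs − 31.2 kHz = 15.5 kHz.
15.5 kHz ≤ fs/2 = 23.35 kHz, passes unchanged.
165 kHz mod fs = 24.9 kHz.
24.9 kHz > fs/2 = 23.35 kHz, folds to fs − 24.9 kHz = 21.8 kHz.
149.2 kHz mod fs = 9.1 kHz.
9.1 kHz ≤ fs/2 = 23.35 kHz, appears at 9.1 kHz.
55.2 kHz mod fs = 8.5 kHz.
8.5 kHz ≤ fs/2 = 23.35 kHz, appears at 8.5 kHz.
Distinct values: {8.5 kHz, 9.1 kHz, 15.5 kHz, 21.8 kHz}.

8.5 kHz, 9.1 kHz, 15.5 kHz, 21.8 kHz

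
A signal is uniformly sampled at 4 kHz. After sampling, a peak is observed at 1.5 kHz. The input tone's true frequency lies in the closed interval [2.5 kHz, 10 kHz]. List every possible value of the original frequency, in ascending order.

Frequencies that alias to 1.5 kHz are k·fs ± 1.5 kHz for integer k ≥ 0.
k=0: 1.5 kHz.
k=1: 2.5 kHz, 5.5 kHz.
k=2: 6.5 kHz, 9.5 kHz.
k=3: 10.5 kHz, 13.5 kHz.
Within [2.5 kHz, 10 kHz]: 2.5 kHz, 5.5 kHz, 6.5 kHz, 9.5 kHz.

2.5 kHz, 5.5 kHz, 6.5 kHz, 9.5 kHz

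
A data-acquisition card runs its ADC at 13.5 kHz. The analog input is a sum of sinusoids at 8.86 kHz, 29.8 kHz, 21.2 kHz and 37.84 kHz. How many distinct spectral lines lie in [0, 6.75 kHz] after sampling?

4

fs/2 = 6.75 kHz.
8.86 kHz > fs/2 = 6.75 kHz, folds to fs − 8.86 kHz = 4.64 kHz.
29.8 kHz mod fs = 2.8 kHz.
2.8 kHz ≤ fs/2 = 6.75 kHz, appears at 2.8 kHz.
21.2 kHz mod fs = 7.7 kHz.
7.7 kHz > fs/2 = 6.75 kHz, folds to fs − 7.7 kHz = 5.8 kHz.
37.84 kHz mod fs = 10.84 kHz.
10.84 kHz > fs/2 = 6.75 kHz, folds to fs − 10.84 kHz = 2.66 kHz.
Distinct values: {2.66 kHz, 2.8 kHz, 4.64 kHz, 5.8 kHz} → 4.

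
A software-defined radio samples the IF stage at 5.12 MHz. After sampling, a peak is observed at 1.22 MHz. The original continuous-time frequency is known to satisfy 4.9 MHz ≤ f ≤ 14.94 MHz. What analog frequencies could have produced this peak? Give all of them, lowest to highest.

Frequencies that alias to 1.22 MHz are k·fs ± 1.22 MHz for integer k ≥ 0.
k=0: 1.22 MHz.
k=1: 3.9 MHz, 6.34 MHz.
k=2: 9.02 MHz, 11.46 MHz.
k=3: 14.14 MHz, 16.58 MHz.
k=4: 19.26 MHz, 21.7 MHz.
Within [4.9 MHz, 14.94 MHz]: 6.34 MHz, 9.02 MHz, 11.46 MHz, 14.14 MHz.

6.34 MHz, 9.02 MHz, 11.46 MHz, 14.14 MHz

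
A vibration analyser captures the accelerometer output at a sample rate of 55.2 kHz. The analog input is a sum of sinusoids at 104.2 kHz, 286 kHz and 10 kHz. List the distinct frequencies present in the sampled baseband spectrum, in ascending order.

fs/2 = 27.6 kHz.
104.2 kHz mod fs = 49 kHz.
49 kHz > fs/2 = 27.6 kHz, folds to fs − 49 kHz = 6.2 kHz.
286 kHz mod fs = 10 kHz.
10 kHz ≤ fs/2 = 27.6 kHz, appears at 10 kHz.
10 kHz ≤ fs/2 = 27.6 kHz, passes unchanged.
Distinct values: {6.2 kHz, 10 kHz}.

6.2 kHz, 10 kHz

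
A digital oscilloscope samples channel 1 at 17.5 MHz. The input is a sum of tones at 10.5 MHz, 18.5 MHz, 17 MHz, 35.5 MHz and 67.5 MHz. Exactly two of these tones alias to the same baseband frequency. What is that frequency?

fs/2 = 8.75 MHz.
10.5 MHz > fs/2 = 8.75 MHz, folds to fs − 10.5 MHz = 7 MHz.
18.5 MHz mod fs = 1 MHz.
1 MHz ≤ fs/2 = 8.75 MHz, appears at 1 MHz.
17 MHz > fs/2 = 8.75 MHz, folds to fs − 17 MHz = 0.5 MHz.
35.5 MHz mod fs = 0.5 MHz.
0.5 MHz ≤ fs/2 = 8.75 MHz, appears at 0.5 MHz.
67.5 MHz mod fs = 15 MHz.
15 MHz > fs/2 = 8.75 MHz, folds to fs − 15 MHz = 2.5 MHz.
17 MHz and 35.5 MHz both map to 0.5 MHz.

0.5 MHz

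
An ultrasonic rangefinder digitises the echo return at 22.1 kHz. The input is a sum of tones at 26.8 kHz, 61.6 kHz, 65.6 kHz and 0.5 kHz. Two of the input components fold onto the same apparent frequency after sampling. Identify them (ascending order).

26.8 kHz, 61.6 kHz

fs/2 = 11.05 kHz.
26.8 kHz mod fs = 4.7 kHz.
4.7 kHz ≤ fs/2 = 11.05 kHz, appears at 4.7 kHz.
61.6 kHz mod fs = 17.4 kHz.
17.4 kHz > fs/2 = 11.05 kHz, folds to fs − 17.4 kHz = 4.7 kHz.
65.6 kHz mod fs = 21.4 kHz.
21.4 kHz > fs/2 = 11.05 kHz, folds to fs − 21.4 kHz = 0.7 kHz.
0.5 kHz ≤ fs/2 = 11.05 kHz, passes unchanged.
26.8 kHz and 61.6 kHz both map to 4.7 kHz.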